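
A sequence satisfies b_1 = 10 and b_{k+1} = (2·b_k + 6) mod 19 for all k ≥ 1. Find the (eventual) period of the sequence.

18

Computing terms: b_1 = 10, b_2 = 7, b_3 = 1, b_4 = 8, b_5 = 3, b_6 = 12, b_7 = 11, b_8 = 9, b_9 = 5, b_{10} = 16, b_{11} = 0, b_{12} = 6, b_{13} = 18, b_{14} = 4, b_{15} = 14, b_{16} = 15, b_{17} = 17, b_{18} = 2, b_{19} = 10.
Since b_{19} = b_1 = 10, the sequence is periodic with period 18.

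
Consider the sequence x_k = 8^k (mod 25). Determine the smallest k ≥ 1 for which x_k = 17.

11

x_0 = 1; x_1 = 8; x_2 = 14; x_3 = 12; x_4 = 21; x_5 = 18; x_6 = 19; x_7 = 2; x_8 = 16; x_9 = 3; x_{10} = 24; x_{11} = 17; x_{12} = 11; x_{13} = 13; x_{14} = 4; x_{15} = 7; x_{16} = 6; x_{17} = 23; x_{18} = 9; x_{19} = 22; x_{20} = 1.
Since x_{20} = x_0 = 1, the sequence is periodic with period 20.
The value 17 first appears (with k ≥ 1) at x_{11}.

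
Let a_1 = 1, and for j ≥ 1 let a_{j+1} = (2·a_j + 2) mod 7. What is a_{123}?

3

a_1 = 1; a_2 = 4; a_3 = 3; a_4 = 1.
Since a_4 = a_1 = 1, the sequence is periodic with period 3.
(123 - 1) mod 3 = 2, so a_{123} = a_3 = 3.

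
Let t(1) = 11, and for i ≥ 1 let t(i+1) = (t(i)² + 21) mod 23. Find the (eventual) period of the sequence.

5

We have t(1) = 11; t(2) = 4; t(3) = 14; t(4) = 10; t(5) = 6; t(6) = 11.
The sequence repeats with period 5.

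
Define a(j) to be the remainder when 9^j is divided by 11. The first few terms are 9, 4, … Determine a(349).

5

We have a(1) = 9, a(2) = 4, a(3) = 3, a(4) = 5, a(5) = 1, a(6) = 9.
The sequence repeats with period 5.
So a(349) = a(1 + ((349-1) mod 5)) = a(4) = 5.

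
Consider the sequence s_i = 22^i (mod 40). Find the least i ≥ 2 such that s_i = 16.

s_1 = 22; s_2 = 4; s_3 = 8; s_4 = 16; s_5 = 32; s_6 = 24; s_7 = 8.
Since s_7 = s_3 = 8, the sequence is eventually periodic: after a pre-period of length 2 it cycles with period 4.
The value 16 first appears (with i ≥ 2) at s_4.

4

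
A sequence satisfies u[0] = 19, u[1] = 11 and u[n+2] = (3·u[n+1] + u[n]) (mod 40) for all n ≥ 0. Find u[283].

39

u[0] = 19; u[1] = 11; u[2] = 12; u[3] = 7; u[4] = 33; u[5] = 26; u[6] = 31; u[7] = 39; u[8] = 28; u[9] = 3; u[10] = 37; u[11] = 34; u[12] = 19; u[13] = 11.
Since (u[12], u[13]) = (u[0], u[1]) = (19, 11) (two consecutive terms determine the rest), the sequence is periodic with period 12.
So u[283] = u[0 + ((283-0) mod 12)] = u[7] = 39.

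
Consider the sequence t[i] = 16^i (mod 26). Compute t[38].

Computing terms: t[0] = 1,  t[1] = 16,  t[2] = 22,  t[3] = 14,  t[4] = 16.
Since t[4] = t[1] = 16, the sequence is eventually periodic: after a pre-period of length 1 it cycles with period 3.
For i ≥ 1, t[i] depends only on (i - 1) mod 3. (38 - 1) mod 3 = 1, so t[38] = t[2] = 22.

22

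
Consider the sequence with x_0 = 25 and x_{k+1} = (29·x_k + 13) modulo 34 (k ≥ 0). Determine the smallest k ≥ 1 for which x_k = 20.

x_0 = 25; x_1 = 24; x_2 = 29; x_3 = 4; x_4 = 27; x_5 = 14; x_6 = 11; x_7 = 26; x_8 = 19; x_9 = 20; x_{10} = 15; x_{11} = 6; x_{12} = 17; x_{13} = 30; x_{14} = 33; x_{15} = 18; x_{16} = 25.
The sequence repeats with period 16.
The value 20 first appears (with k ≥ 1) at x_9.

9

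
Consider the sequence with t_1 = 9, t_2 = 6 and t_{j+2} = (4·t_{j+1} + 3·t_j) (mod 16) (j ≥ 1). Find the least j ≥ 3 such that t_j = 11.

7

t_1 = 9, t_2 = 6, t_3 = 3, t_4 = 14, t_5 = 1, t_6 = 14, t_7 = 11, t_8 = 6, t_9 = 9, t_{10} = 6.
Since (t_9, t_{10}) = (t_1, t_2) = (9, 6) (two consecutive terms determine the rest), the sequence is periodic with period 8.
The value 11 first appears (with j ≥ 3) at t_7.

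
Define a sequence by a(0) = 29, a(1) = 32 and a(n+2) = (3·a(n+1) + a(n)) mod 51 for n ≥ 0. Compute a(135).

38

Listing terms: a(0) = 29,  a(1) = 32,  a(2) = 23,  a(3) = 50,  a(4) = 20,  a(5) = 8,  a(6) = 44,  a(7) = 38,  a(8) = 5,  a(9) = 2,  a(10) = 11,  a(11) = 35,  a(12) = 14,  a(13) = 26,  a(14) = 41,  a(15) = 47,  a(16) = 29,  a(17) = 32.
The sequence repeats with period 16.
So a(135) = a(0 + ((135-0) mod 16)) = a(7) = 38.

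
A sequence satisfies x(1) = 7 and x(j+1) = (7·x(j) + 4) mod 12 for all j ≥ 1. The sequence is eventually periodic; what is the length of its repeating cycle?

6

Computing terms: x(1) = 7, x(2) = 5, x(3) = 3, x(4) = 1, x(5) = 11, x(6) = 9, x(7) = 7.
The sequence repeats with period 6.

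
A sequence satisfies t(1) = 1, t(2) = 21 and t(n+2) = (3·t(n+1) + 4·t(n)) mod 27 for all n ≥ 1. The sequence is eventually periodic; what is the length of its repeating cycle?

Computing terms: t(1) = 1, t(2) = 21, t(3) = 13, t(4) = 15, t(5) = 16, t(6) = 0, t(7) = 10, t(8) = 3, t(9) = 22, t(10) = 24, t(11) = 25, t(12) = 9, t(13) = 19, t(14) = 12, t(15) = 4, t(16) = 6, t(17) = 7, t(18) = 18, t(19) = 1, t(20) = 21.
Since (t(19), t(20)) = (t(1), t(2)) = (1, 21) (two consecutive terms determine the rest), the sequence is periodic with period 18.

18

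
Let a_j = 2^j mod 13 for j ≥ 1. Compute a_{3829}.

2

Computing terms: a_1 = 2; a_2 = 4; a_3 = 8; a_4 = 3; a_5 = 6; a_6 = 12; a_7 = 11; a_8 = 9; a_9 = 5; a_{10} = 10; a_{11} = 7; a_{12} = 1; a_{13} = 2.
The sequence repeats with period 12.
(3829 - 1) mod 12 = 0, so a_{3829} = a_1 = 2.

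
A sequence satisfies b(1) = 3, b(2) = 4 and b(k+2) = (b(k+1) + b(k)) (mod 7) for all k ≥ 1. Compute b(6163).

0

Computing terms: b(1) = 3; b(2) = 4; b(3) = 0; b(4) = 4; b(5) = 4; b(6) = 1; b(7) = 5; b(8) = 6; b(9) = 4; b(10) = 3; b(11) = 0; b(12) = 3; b(13) = 3; b(14) = 6; b(15) = 2; b(16) = 1; b(17) = 3; b(18) = 4.
The sequence repeats with period 16.
(6163 - 1) mod 16 = 2, so b(6163) = b(3) = 0.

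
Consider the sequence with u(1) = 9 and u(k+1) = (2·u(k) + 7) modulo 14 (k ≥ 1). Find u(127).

9

We have u(1) = 9; u(2) = 11; u(3) = 1; u(4) = 9.
The sequence repeats with period 3.
(127 - 1) mod 3 = 0, so u(127) = u(1) = 9.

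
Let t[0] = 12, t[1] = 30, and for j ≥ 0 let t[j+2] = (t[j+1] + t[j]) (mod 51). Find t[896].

21

Computing terms: t[0] = 12,  t[1] = 30,  t[2] = 42,  t[3] = 21,  t[4] = 12,  t[5] = 33,  t[6] = 45,  t[7] = 27,  t[8] = 21,  t[9] = 48,  t[10] = 18,  t[11] = 15,  t[12] = 33,  t[13] = 48,  t[14] = 30,  t[15] = 27,  t[16] = 6,  t[17] = 33,  t[18] = 39,  t[19] = 21,  t[20] = 9,  t[21] = 30,  t[22] = 39,  t[23] = 18,  t[24] = 6,  t[25] = 24,  t[26] = 30,  t[27] = 3,  t[28] = 33,  t[29] = 36,  t[30] = 18,  t[31] = 3,  t[32] = 21,  t[33] = 24,  t[34] = 45,  t[35] = 18,  t[36] = 12,  t[37] = 30.
Since (t[36], t[37]) = (t[0], t[1]) = (12, 30) (two consecutive terms determine the rest), the sequence is periodic with period 36.
(896 - 0) mod 36 = 32, so t[896] = t[32] = 21.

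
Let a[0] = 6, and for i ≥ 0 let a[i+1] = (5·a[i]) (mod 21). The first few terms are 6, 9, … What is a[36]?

6

Computing terms: a[0] = 6; a[1] = 9; a[2] = 3; a[3] = 15; a[4] = 12; a[5] = 18; a[6] = 6.
The sequence repeats with period 6.
So a[36] = a[0 + ((36-0) mod 6)] = a[0] = 6.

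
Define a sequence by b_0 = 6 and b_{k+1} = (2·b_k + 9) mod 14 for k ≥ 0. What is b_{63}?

13

Listing terms: b_0 = 6; b_1 = 7; b_2 = 9; b_3 = 13; b_4 = 7.
Since b_4 = b_1 = 7, the sequence is eventually periodic: after a pre-period of length 1 it cycles with period 3.
For k ≥ 1, b_k depends only on (k - 1) mod 3. (63 - 1) mod 3 = 2, so b_{63} = b_3 = 13.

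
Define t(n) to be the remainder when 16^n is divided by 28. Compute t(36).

8

Listing terms: t(1) = 16,  t(2) = 4,  t(3) = 8,  t(4) = 16.
Since t(4) = t(1) = 16, the sequence is periodic with period 3.
So t(36) = t(1 + ((36-1) mod 3)) = t(3) = 8.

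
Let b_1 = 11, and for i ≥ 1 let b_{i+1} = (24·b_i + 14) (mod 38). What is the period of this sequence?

9

b_1 = 11, b_2 = 12, b_3 = 36, b_4 = 4, b_5 = 34, b_6 = 32, b_7 = 22, b_8 = 10, b_9 = 26, b_{10} = 30, b_{11} = 12.
Since b_{11} = b_2 = 12, the sequence is eventually periodic: after a pre-period of length 1 it cycles with period 9.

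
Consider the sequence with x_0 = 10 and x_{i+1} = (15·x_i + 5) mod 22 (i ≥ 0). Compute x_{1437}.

Listing terms: x_0 = 10; x_1 = 1; x_2 = 20; x_3 = 19; x_4 = 4; x_5 = 21; x_6 = 12; x_7 = 9; x_8 = 8; x_9 = 15; x_{10} = 10.
The sequence repeats with period 10.
(1437 - 0) mod 10 = 7, so x_{1437} = x_7 = 9.

9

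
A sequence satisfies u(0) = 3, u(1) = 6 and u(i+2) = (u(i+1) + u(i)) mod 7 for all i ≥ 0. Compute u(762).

We have u(0) = 3, u(1) = 6, u(2) = 2, u(3) = 1, u(4) = 3, u(5) = 4, u(6) = 0, u(7) = 4, u(8) = 4, u(9) = 1, u(10) = 5, u(11) = 6, u(12) = 4, u(13) = 3, u(14) = 0, u(15) = 3, u(16) = 3, u(17) = 6.
The sequence repeats with period 16.
So u(762) = u(0 + ((762-0) mod 16)) = u(10) = 5.

5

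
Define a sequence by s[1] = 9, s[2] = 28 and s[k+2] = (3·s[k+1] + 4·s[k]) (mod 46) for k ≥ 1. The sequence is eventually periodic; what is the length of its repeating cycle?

22

Listing terms: s[1] = 9,  s[2] = 28,  s[3] = 28,  s[4] = 12,  s[5] = 10,  s[6] = 32,  s[7] = 44,  s[8] = 30,  s[9] = 36,  s[10] = 44,  s[11] = 0,  s[12] = 38,  s[13] = 22,  s[14] = 34,  s[15] = 6,  s[16] = 16,  s[17] = 26,  s[18] = 4,  s[19] = 24,  s[20] = 42,  s[21] = 38,  s[22] = 6,  s[23] = 32,  s[24] = 28,  s[25] = 28.
Since (s[24], s[25]) = (s[2], s[3]) = (28, 28) (two consecutive terms determine the rest), the sequence is eventually periodic: after a pre-period of length 1 it cycles with period 22.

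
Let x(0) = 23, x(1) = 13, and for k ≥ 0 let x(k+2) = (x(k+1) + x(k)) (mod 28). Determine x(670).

x(0) = 23; x(1) = 13; x(2) = 8; x(3) = 21; x(4) = 1; x(5) = 22; x(6) = 23; x(7) = 17; x(8) = 12; x(9) = 1; x(10) = 13; x(11) = 14; x(12) = 27; x(13) = 13; x(14) = 12; x(15) = 25; x(16) = 9; x(17) = 6; x(18) = 15; x(19) = 21; x(20) = 8; x(21) = 1; x(22) = 9; x(23) = 10; x(24) = 19; x(25) = 1; x(26) = 20; x(27) = 21; x(28) = 13; x(29) = 6; x(30) = 19; x(31) = 25; x(32) = 16; x(33) = 13; x(34) = 1; x(35) = 14; x(36) = 15; x(37) = 1; x(38) = 16; x(39) = 17; x(40) = 5; x(41) = 22; x(42) = 27; x(43) = 21; x(44) = 20; x(45) = 13; x(46) = 5; x(47) = 18; x(48) = 23; x(49) = 13.
Since (x(48), x(49)) = (x(0), x(1)) = (23, 13) (two consecutive terms determine the rest), the sequence is periodic with period 48.
(670 - 0) mod 48 = 46, so x(670) = x(46) = 5.

5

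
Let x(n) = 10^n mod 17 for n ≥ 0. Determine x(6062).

x(0) = 1; x(1) = 10; x(2) = 15; x(3) = 14; x(4) = 4; x(5) = 6; x(6) = 9; x(7) = 5; x(8) = 16; x(9) = 7; x(10) = 2; x(11) = 3; x(12) = 13; x(13) = 11; x(14) = 8; x(15) = 12; x(16) = 1.
Since x(16) = x(0) = 1, the sequence is periodic with period 16.
(6062 - 0) mod 16 = 14, so x(6062) = x(14) = 8.

8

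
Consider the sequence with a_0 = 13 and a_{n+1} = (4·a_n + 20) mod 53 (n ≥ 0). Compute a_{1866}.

50

Listing terms: a_0 = 13,  a_1 = 19,  a_2 = 43,  a_3 = 33,  a_4 = 46,  a_5 = 45,  a_6 = 41,  a_7 = 25,  a_8 = 14,  a_9 = 23,  a_{10} = 6,  a_{11} = 44,  a_{12} = 37,  a_{13} = 9,  a_{14} = 3,  a_{15} = 32,  a_{16} = 42,  a_{17} = 29,  a_{18} = 30,  a_{19} = 34,  a_{20} = 50,  a_{21} = 8,  a_{22} = 52,  a_{23} = 16,  a_{24} = 31,  a_{25} = 38,  a_{26} = 13.
Since a_{26} = a_0 = 13, the sequence is periodic with period 26.
(1866 - 0) mod 26 = 20, so a_{1866} = a_{20} = 50.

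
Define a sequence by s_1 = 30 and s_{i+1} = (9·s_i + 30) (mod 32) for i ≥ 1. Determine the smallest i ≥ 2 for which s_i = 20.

14

We have s_1 = 30, s_2 = 12, s_3 = 10, s_4 = 24, s_5 = 22, s_6 = 4, s_7 = 2, s_8 = 16, s_9 = 14, s_{10} = 28, s_{11} = 26, s_{12} = 8, s_{13} = 6, s_{14} = 20, s_{15} = 18, s_{16} = 0, s_{17} = 30.
Since s_{17} = s_1 = 30, the sequence is periodic with period 16.
The value 20 first appears (with i ≥ 2) at s_{14}.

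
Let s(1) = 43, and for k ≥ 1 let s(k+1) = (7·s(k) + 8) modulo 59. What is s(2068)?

6

Computing terms: s(1) = 43, s(2) = 14, s(3) = 47, s(4) = 42, s(5) = 7, s(6) = 57, s(7) = 53, s(8) = 25, s(9) = 6, s(10) = 50, s(11) = 4, s(12) = 36, s(13) = 24, s(14) = 58, s(15) = 1, s(16) = 15, s(17) = 54, s(18) = 32, s(19) = 55, s(20) = 39, s(21) = 45, s(22) = 28, s(23) = 27, s(24) = 20, s(25) = 30, s(26) = 41, s(27) = 0, s(28) = 8, s(29) = 5, s(30) = 43.
Since s(30) = s(1) = 43, the sequence is periodic with period 29.
(2068 - 1) mod 29 = 8, so s(2068) = s(9) = 6.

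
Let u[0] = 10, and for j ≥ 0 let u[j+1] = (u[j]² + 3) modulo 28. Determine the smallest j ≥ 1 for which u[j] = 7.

5

u[0] = 10; u[1] = 19; u[2] = 0; u[3] = 3; u[4] = 12; u[5] = 7; u[6] = 24; u[7] = 19.
Since u[7] = u[1] = 19, the sequence is eventually periodic: after a pre-period of length 1 it cycles with period 6.
The value 7 first appears (with j ≥ 1) at u[5].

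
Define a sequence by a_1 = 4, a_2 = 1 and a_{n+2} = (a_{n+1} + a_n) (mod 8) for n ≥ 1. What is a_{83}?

Computing terms: a_1 = 4; a_2 = 1; a_3 = 5; a_4 = 6; a_5 = 3; a_6 = 1; a_7 = 4; a_8 = 5; a_9 = 1; a_{10} = 6; a_{11} = 7; a_{12} = 5; a_{13} = 4; a_{14} = 1.
The sequence repeats with period 12.
(83 - 1) mod 12 = 10, so a_{83} = a_{11} = 7.

7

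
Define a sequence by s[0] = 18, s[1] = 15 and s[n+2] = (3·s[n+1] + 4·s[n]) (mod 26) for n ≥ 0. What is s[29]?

s[0] = 18; s[1] = 15; s[2] = 13; s[3] = 21; s[4] = 11; s[5] = 13; s[6] = 5; s[7] = 15; s[8] = 13.
Since (s[7], s[8]) = (s[1], s[2]) = (15, 13) (two consecutive terms determine the rest), the sequence is eventually periodic: after a pre-period of length 1 it cycles with period 6.
For n ≥ 1, s[n] depends only on (n - 1) mod 6. (29 - 1) mod 6 = 4, so s[29] = s[5] = 13.

13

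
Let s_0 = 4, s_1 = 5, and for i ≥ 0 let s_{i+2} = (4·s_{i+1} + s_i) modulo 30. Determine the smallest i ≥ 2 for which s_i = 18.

Computing terms: s_0 = 4; s_1 = 5; s_2 = 24; s_3 = 11; s_4 = 8; s_5 = 13; s_6 = 0; s_7 = 13; s_8 = 22; s_9 = 11; s_{10} = 6; s_{11} = 5; s_{12} = 26; s_{13} = 19; s_{14} = 12; s_{15} = 7; s_{16} = 10; s_{17} = 17; s_{18} = 18; s_{19} = 29; s_{20} = 14; s_{21} = 25; s_{22} = 24; s_{23} = 1; s_{24} = 28; s_{25} = 23; s_{26} = 0; s_{27} = 23; s_{28} = 2; s_{29} = 1; s_{30} = 6; s_{31} = 25; s_{32} = 16; s_{33} = 29; s_{34} = 12; s_{35} = 17; s_{36} = 20; s_{37} = 7; s_{38} = 18; s_{39} = 19; s_{40} = 4; s_{41} = 5.
Since (s_{40}, s_{41}) = (s_0, s_1) = (4, 5) (two consecutive terms determine the rest), the sequence is periodic with period 40.
The value 18 first appears (with i ≥ 2) at s_{18}.

18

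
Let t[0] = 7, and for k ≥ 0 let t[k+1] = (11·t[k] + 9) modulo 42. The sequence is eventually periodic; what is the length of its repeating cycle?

Computing terms: t[0] = 7; t[1] = 2; t[2] = 31; t[3] = 14; t[4] = 37; t[5] = 38; t[6] = 7.
The sequence repeats with period 6.

6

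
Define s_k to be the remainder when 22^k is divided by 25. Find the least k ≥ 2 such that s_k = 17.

9

Listing terms: s_1 = 22,  s_2 = 9,  s_3 = 23,  s_4 = 6,  s_5 = 7,  s_6 = 4,  s_7 = 13,  s_8 = 11,  s_9 = 17,  s_{10} = 24,  s_{11} = 3,  s_{12} = 16,  s_{13} = 2,  s_{14} = 19,  s_{15} = 18,  s_{16} = 21,  s_{17} = 12,  s_{18} = 14,  s_{19} = 8,  s_{20} = 1,  s_{21} = 22.
Since s_{21} = s_1 = 22, the sequence is periodic with period 20.
The value 17 first appears (with k ≥ 2) at s_9.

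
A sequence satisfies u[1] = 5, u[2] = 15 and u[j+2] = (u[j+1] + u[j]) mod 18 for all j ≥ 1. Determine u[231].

16

u[1] = 5,  u[2] = 15,  u[3] = 2,  u[4] = 17,  u[5] = 1,  u[6] = 0,  u[7] = 1,  u[8] = 1,  u[9] = 2,  u[10] = 3,  u[11] = 5,  u[12] = 8,  u[13] = 13,  u[14] = 3,  u[15] = 16,  u[16] = 1,  u[17] = 17,  u[18] = 0,  u[19] = 17,  u[20] = 17,  u[21] = 16,  u[22] = 15,  u[23] = 13,  u[24] = 10,  u[25] = 5,  u[26] = 15.
Since (u[25], u[26]) = (u[1], u[2]) = (5, 15) (two consecutive terms determine the rest), the sequence is periodic with period 24.
(231 - 1) mod 24 = 14, so u[231] = u[15] = 16.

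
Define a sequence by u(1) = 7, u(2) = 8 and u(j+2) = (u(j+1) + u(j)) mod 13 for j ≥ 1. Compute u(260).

We have u(1) = 7, u(2) = 8, u(3) = 2, u(4) = 10, u(5) = 12, u(6) = 9, u(7) = 8, u(8) = 4, u(9) = 12, u(10) = 3, u(11) = 2, u(12) = 5, u(13) = 7, u(14) = 12, u(15) = 6, u(16) = 5, u(17) = 11, u(18) = 3, u(19) = 1, u(20) = 4, u(21) = 5, u(22) = 9, u(23) = 1, u(24) = 10, u(25) = 11, u(26) = 8, u(27) = 6, u(28) = 1, u(29) = 7, u(30) = 8.
The sequence repeats with period 28.
So u(260) = u(1 + ((260-1) mod 28)) = u(8) = 4.

4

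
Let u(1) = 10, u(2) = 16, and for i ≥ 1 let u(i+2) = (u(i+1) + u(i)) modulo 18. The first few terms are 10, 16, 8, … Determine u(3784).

12

We have u(1) = 10, u(2) = 16, u(3) = 8, u(4) = 6, u(5) = 14, u(6) = 2, u(7) = 16, u(8) = 0, u(9) = 16, u(10) = 16, u(11) = 14, u(12) = 12, u(13) = 8, u(14) = 2, u(15) = 10, u(16) = 12, u(17) = 4, u(18) = 16, u(19) = 2, u(20) = 0, u(21) = 2, u(22) = 2, u(23) = 4, u(24) = 6, u(25) = 10, u(26) = 16.
The sequence repeats with period 24.
(3784 - 1) mod 24 = 15, so u(3784) = u(16) = 12.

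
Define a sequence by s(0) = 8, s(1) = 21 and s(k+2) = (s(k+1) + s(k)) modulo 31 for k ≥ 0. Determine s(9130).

s(0) = 8; s(1) = 21; s(2) = 29; s(3) = 19; s(4) = 17; s(5) = 5; s(6) = 22; s(7) = 27; s(8) = 18; s(9) = 14; s(10) = 1; s(11) = 15; s(12) = 16; s(13) = 0; s(14) = 16; s(15) = 16; s(16) = 1; s(17) = 17; s(18) = 18; s(19) = 4; s(20) = 22; s(21) = 26; s(22) = 17; s(23) = 12; s(24) = 29; s(25) = 10; s(26) = 8; s(27) = 18; s(28) = 26; s(29) = 13; s(30) = 8; s(31) = 21.
The sequence repeats with period 30.
(9130 - 0) mod 30 = 10, so s(9130) = s(10) = 1.

1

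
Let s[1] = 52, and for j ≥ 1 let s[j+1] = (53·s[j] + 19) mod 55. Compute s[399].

4

s[1] = 52; s[2] = 25; s[3] = 24; s[4] = 26; s[5] = 22; s[6] = 30; s[7] = 14; s[8] = 46; s[9] = 37; s[10] = 0; s[11] = 19; s[12] = 36; s[13] = 2; s[14] = 15; s[15] = 44; s[16] = 41; s[17] = 47; s[18] = 35; s[19] = 4; s[20] = 11; s[21] = 52.
Since s[21] = s[1] = 52, the sequence is periodic with period 20.
So s[399] = s[1 + ((399-1) mod 20)] = s[19] = 4.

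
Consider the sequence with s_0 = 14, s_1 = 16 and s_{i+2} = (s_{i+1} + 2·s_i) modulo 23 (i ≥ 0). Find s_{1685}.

13

Computing terms: s_0 = 14; s_1 = 16; s_2 = 21; s_3 = 7; s_4 = 3; s_5 = 17; s_6 = 0; s_7 = 11; s_8 = 11; s_9 = 10; s_{10} = 9; s_{11} = 6; s_{12} = 1; s_{13} = 13; s_{14} = 15; s_{15} = 18; s_{16} = 2; s_{17} = 15; s_{18} = 19; s_{19} = 3; s_{20} = 18; s_{21} = 1; s_{22} = 14; s_{23} = 16.
Since (s_{22}, s_{23}) = (s_0, s_1) = (14, 16) (two consecutive terms determine the rest), the sequence is periodic with period 22.
So s_{1685} = s_{0 + ((1685-0) mod 22)} = s_{13} = 13.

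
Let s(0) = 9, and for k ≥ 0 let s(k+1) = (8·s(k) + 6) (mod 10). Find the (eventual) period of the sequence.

4

Computing terms: s(0) = 9, s(1) = 8, s(2) = 0, s(3) = 6, s(4) = 4, s(5) = 8.
Since s(5) = s(1) = 8, the sequence is eventually periodic: after a pre-period of length 1 it cycles with period 4.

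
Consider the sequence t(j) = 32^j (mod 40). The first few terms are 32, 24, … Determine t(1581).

t(1) = 32,  t(2) = 24,  t(3) = 8,  t(4) = 16,  t(5) = 32.
The sequence repeats with period 4.
(1581 - 1) mod 4 = 0, so t(1581) = t(1) = 32.

32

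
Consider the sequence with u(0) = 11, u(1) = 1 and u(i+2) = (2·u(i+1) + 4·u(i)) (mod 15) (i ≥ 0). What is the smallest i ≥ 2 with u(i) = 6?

u(0) = 11,  u(1) = 1,  u(2) = 1,  u(3) = 6,  u(4) = 1,  u(5) = 11,  u(6) = 11,  u(7) = 6,  u(8) = 11,  u(9) = 1.
Since (u(8), u(9)) = (u(0), u(1)) = (11, 1) (two consecutive terms determine the rest), the sequence is periodic with period 8.
The value 6 first appears (with i ≥ 2) at u(3).

3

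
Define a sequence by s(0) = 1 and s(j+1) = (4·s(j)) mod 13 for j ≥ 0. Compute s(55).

4

Computing terms: s(0) = 1; s(1) = 4; s(2) = 3; s(3) = 12; s(4) = 9; s(5) = 10; s(6) = 1.
The sequence repeats with period 6.
So s(55) = s(0 + ((55-0) mod 6)) = s(1) = 4.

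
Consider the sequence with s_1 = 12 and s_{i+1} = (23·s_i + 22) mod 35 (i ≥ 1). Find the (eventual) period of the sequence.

Listing terms: s_1 = 12, s_2 = 18, s_3 = 16, s_4 = 5, s_5 = 32, s_6 = 23, s_7 = 26, s_8 = 25, s_9 = 2, s_{10} = 33, s_{11} = 11, s_{12} = 30, s_{13} = 12.
Since s_{13} = s_1 = 12, the sequence is periodic with period 12.

12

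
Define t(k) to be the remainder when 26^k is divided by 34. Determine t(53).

t(0) = 1,  t(1) = 26,  t(2) = 30,  t(3) = 32,  t(4) = 16,  t(5) = 8,  t(6) = 4,  t(7) = 2,  t(8) = 18,  t(9) = 26.
Since t(9) = t(1) = 26, the sequence is eventually periodic: after a pre-period of length 1 it cycles with period 8.
For k ≥ 1, t(k) depends only on (k - 1) mod 8. (53 - 1) mod 8 = 4, so t(53) = t(5) = 8.

8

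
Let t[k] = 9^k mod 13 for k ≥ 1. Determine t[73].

9

We have t[1] = 9,  t[2] = 3,  t[3] = 1,  t[4] = 9.
The sequence repeats with period 3.
So t[73] = t[1 + ((73-1) mod 3)] = t[1] = 9.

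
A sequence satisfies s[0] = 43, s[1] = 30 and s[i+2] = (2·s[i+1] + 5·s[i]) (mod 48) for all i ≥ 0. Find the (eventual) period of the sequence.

s[0] = 43,  s[1] = 30,  s[2] = 35,  s[3] = 28,  s[4] = 39,  s[5] = 26,  s[6] = 7,  s[7] = 0,  s[8] = 35,  s[9] = 22,  s[10] = 27,  s[11] = 20,  s[12] = 31,  s[13] = 18,  s[14] = 47,  s[15] = 40,  s[16] = 27,  s[17] = 14,  s[18] = 19,  s[19] = 12,  s[20] = 23,  s[21] = 10,  s[22] = 39,  s[23] = 32,  s[24] = 19,  s[25] = 6,  s[26] = 11,  s[27] = 4,  s[28] = 15,  s[29] = 2,  s[30] = 31,  s[31] = 24,  s[32] = 11,  s[33] = 46,  s[34] = 3,  s[35] = 44,  s[36] = 7,  s[37] = 42,  s[38] = 23,  s[39] = 16,  s[40] = 3,  s[41] = 38,  s[42] = 43,  s[43] = 36,  s[44] = 47,  s[45] = 34,  s[46] = 15,  s[47] = 8,  s[48] = 43,  s[49] = 30.
Since (s[48], s[49]) = (s[0], s[1]) = (43, 30) (two consecutive terms determine the rest), the sequence is periodic with period 48.

48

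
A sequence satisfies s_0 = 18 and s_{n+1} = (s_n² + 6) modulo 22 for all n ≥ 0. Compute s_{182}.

s_0 = 18; s_1 = 0; s_2 = 6; s_3 = 20; s_4 = 10; s_5 = 18.
Since s_5 = s_0 = 18, the sequence is periodic with period 5.
(182 - 0) mod 5 = 2, so s_{182} = s_2 = 6.

6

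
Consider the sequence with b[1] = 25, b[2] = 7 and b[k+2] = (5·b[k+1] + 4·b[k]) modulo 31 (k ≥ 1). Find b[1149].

b[1] = 25,  b[2] = 7,  b[3] = 11,  b[4] = 21,  b[5] = 25,  b[6] = 23,  b[7] = 29,  b[8] = 20,  b[9] = 30,  b[10] = 13,  b[11] = 30,  b[12] = 16,  b[13] = 14,  b[14] = 10,  b[15] = 13,  b[16] = 12,  b[17] = 19,  b[18] = 19,  b[19] = 16,  b[20] = 1,  b[21] = 7,  b[22] = 8,  b[23] = 6,  b[24] = 0,  b[25] = 24,  b[26] = 27,  b[27] = 14,  b[28] = 23,  b[29] = 16,  b[30] = 17,  b[31] = 25,  b[32] = 7.
The sequence repeats with period 30.
(1149 - 1) mod 30 = 8, so b[1149] = b[9] = 30.

30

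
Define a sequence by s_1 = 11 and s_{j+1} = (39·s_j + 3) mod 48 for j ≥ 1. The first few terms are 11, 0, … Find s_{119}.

Listing terms: s_1 = 11,  s_2 = 0,  s_3 = 3,  s_4 = 24,  s_5 = 27,  s_6 = 0.
Since s_6 = s_2 = 0, the sequence is eventually periodic: after a pre-period of length 1 it cycles with period 4.
For j ≥ 2, s_j depends only on (j - 2) mod 4. (119 - 2) mod 4 = 1, so s_{119} = s_3 = 3.

3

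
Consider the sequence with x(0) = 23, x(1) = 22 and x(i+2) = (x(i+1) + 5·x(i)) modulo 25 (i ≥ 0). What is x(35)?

Computing terms: x(0) = 23; x(1) = 22; x(2) = 12; x(3) = 22; x(4) = 7; x(5) = 17; x(6) = 2; x(7) = 12; x(8) = 22.
Since (x(7), x(8)) = (x(2), x(3)) = (12, 22) (two consecutive terms determine the rest), the sequence is eventually periodic: after a pre-period of length 2 it cycles with period 5.
For i ≥ 2, x(i) depends only on (i - 2) mod 5. (35 - 2) mod 5 = 3, so x(35) = x(5) = 17.

17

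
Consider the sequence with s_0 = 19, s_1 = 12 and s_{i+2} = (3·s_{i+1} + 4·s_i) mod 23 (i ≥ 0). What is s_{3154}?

18

We have s_0 = 19,  s_1 = 12,  s_2 = 20,  s_3 = 16,  s_4 = 13,  s_5 = 11,  s_6 = 16,  s_7 = 0,  s_8 = 18,  s_9 = 8,  s_{10} = 4,  s_{11} = 21,  s_{12} = 10,  s_{13} = 22,  s_{14} = 14,  s_{15} = 15,  s_{16} = 9,  s_{17} = 18,  s_{18} = 21,  s_{19} = 20,  s_{20} = 6,  s_{21} = 6,  s_{22} = 19,  s_{23} = 12.
The sequence repeats with period 22.
So s_{3154} = s_{0 + ((3154-0) mod 22)} = s_8 = 18.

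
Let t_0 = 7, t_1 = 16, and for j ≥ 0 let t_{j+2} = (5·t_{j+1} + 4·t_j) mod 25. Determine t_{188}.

22

We have t_0 = 7,  t_1 = 16,  t_2 = 8,  t_3 = 4,  t_4 = 2,  t_5 = 1,  t_6 = 13,  t_7 = 19,  t_8 = 22,  t_9 = 11,  t_{10} = 18,  t_{11} = 9,  t_{12} = 17,  t_{13} = 21,  t_{14} = 23,  t_{15} = 24,  t_{16} = 12,  t_{17} = 6,  t_{18} = 3,  t_{19} = 14,  t_{20} = 7,  t_{21} = 16.
The sequence repeats with period 20.
(188 - 0) mod 20 = 8, so t_{188} = t_8 = 22.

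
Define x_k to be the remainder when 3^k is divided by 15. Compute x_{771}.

12

Listing terms: x_1 = 3; x_2 = 9; x_3 = 12; x_4 = 6; x_5 = 3.
The sequence repeats with period 4.
(771 - 1) mod 4 = 2, so x_{771} = x_3 = 12.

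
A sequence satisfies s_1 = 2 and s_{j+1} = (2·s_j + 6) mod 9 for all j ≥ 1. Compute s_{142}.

Computing terms: s_1 = 2; s_2 = 1; s_3 = 8; s_4 = 4; s_5 = 5; s_6 = 7; s_7 = 2.
Since s_7 = s_1 = 2, the sequence is periodic with period 6.
So s_{142} = s_{1 + ((142-1) mod 6)} = s_4 = 4.

4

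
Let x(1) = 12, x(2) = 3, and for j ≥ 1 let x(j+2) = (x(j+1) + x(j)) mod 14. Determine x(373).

12

x(1) = 12, x(2) = 3, x(3) = 1, x(4) = 4, x(5) = 5, x(6) = 9, x(7) = 0, x(8) = 9, x(9) = 9, x(10) = 4, x(11) = 13, x(12) = 3, x(13) = 2, x(14) = 5, x(15) = 7, x(16) = 12, x(17) = 5, x(18) = 3, x(19) = 8, x(20) = 11, x(21) = 5, x(22) = 2, x(23) = 7, x(24) = 9, x(25) = 2, x(26) = 11, x(27) = 13, x(28) = 10, x(29) = 9, x(30) = 5, x(31) = 0, x(32) = 5, x(33) = 5, x(34) = 10, x(35) = 1, x(36) = 11, x(37) = 12, x(38) = 9, x(39) = 7, x(40) = 2, x(41) = 9, x(42) = 11, x(43) = 6, x(44) = 3, x(45) = 9, x(46) = 12, x(47) = 7, x(48) = 5, x(49) = 12, x(50) = 3.
Since (x(49), x(50)) = (x(1), x(2)) = (12, 3) (two consecutive terms determine the rest), the sequence is periodic with period 48.
(373 - 1) mod 48 = 36, so x(373) = x(37) = 12.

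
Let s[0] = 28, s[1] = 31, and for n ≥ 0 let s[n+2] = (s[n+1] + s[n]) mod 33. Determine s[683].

24

s[0] = 28,  s[1] = 31,  s[2] = 26,  s[3] = 24,  s[4] = 17,  s[5] = 8,  s[6] = 25,  s[7] = 0,  s[8] = 25,  s[9] = 25,  s[10] = 17,  s[11] = 9,  s[12] = 26,  s[13] = 2,  s[14] = 28,  s[15] = 30,  s[16] = 25,  s[17] = 22,  s[18] = 14,  s[19] = 3,  s[20] = 17,  s[21] = 20,  s[22] = 4,  s[23] = 24,  s[24] = 28,  s[25] = 19,  s[26] = 14,  s[27] = 0,  s[28] = 14,  s[29] = 14,  s[30] = 28,  s[31] = 9,  s[32] = 4,  s[33] = 13,  s[34] = 17,  s[35] = 30,  s[36] = 14,  s[37] = 11,  s[38] = 25,  s[39] = 3,  s[40] = 28,  s[41] = 31.
The sequence repeats with period 40.
So s[683] = s[0 + ((683-0) mod 40)] = s[3] = 24.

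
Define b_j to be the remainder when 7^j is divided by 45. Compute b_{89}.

b_1 = 7; b_2 = 4; b_3 = 28; b_4 = 16; b_5 = 22; b_6 = 19; b_7 = 43; b_8 = 31; b_9 = 37; b_{10} = 34; b_{11} = 13; b_{12} = 1; b_{13} = 7.
Since b_{13} = b_1 = 7, the sequence is periodic with period 12.
(89 - 1) mod 12 = 4, so b_{89} = b_5 = 22.

22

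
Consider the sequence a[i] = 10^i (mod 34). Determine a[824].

16

Listing terms: a[0] = 1,  a[1] = 10,  a[2] = 32,  a[3] = 14,  a[4] = 4,  a[5] = 6,  a[6] = 26,  a[7] = 22,  a[8] = 16,  a[9] = 24,  a[10] = 2,  a[11] = 20,  a[12] = 30,  a[13] = 28,  a[14] = 8,  a[15] = 12,  a[16] = 18,  a[17] = 10.
Since a[17] = a[1] = 10, the sequence is eventually periodic: after a pre-period of length 1 it cycles with period 16.
For i ≥ 1, a[i] depends only on (i - 1) mod 16. (824 - 1) mod 16 = 7, so a[824] = a[8] = 16.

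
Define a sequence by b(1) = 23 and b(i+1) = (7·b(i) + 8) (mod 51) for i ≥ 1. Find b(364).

5

b(1) = 23, b(2) = 16, b(3) = 18, b(4) = 32, b(5) = 28, b(6) = 0, b(7) = 8, b(8) = 13, b(9) = 48, b(10) = 38, b(11) = 19, b(12) = 39, b(13) = 26, b(14) = 37, b(15) = 12, b(16) = 41, b(17) = 40, b(18) = 33, b(19) = 35, b(20) = 49, b(21) = 45, b(22) = 17, b(23) = 25, b(24) = 30, b(25) = 14, b(26) = 4, b(27) = 36, b(28) = 5, b(29) = 43, b(30) = 3, b(31) = 29, b(32) = 7, b(33) = 6, b(34) = 50, b(35) = 1, b(36) = 15, b(37) = 11, b(38) = 34, b(39) = 42, b(40) = 47, b(41) = 31, b(42) = 21, b(43) = 2, b(44) = 22, b(45) = 9, b(46) = 20, b(47) = 46, b(48) = 24, b(49) = 23.
The sequence repeats with period 48.
(364 - 1) mod 48 = 27, so b(364) = b(28) = 5.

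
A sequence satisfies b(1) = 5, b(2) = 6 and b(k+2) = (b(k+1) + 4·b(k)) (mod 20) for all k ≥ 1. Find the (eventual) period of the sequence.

We have b(1) = 5; b(2) = 6; b(3) = 6; b(4) = 10; b(5) = 14; b(6) = 14; b(7) = 10; b(8) = 6; b(9) = 6.
Since (b(8), b(9)) = (b(2), b(3)) = (6, 6) (two consecutive terms determine the rest), the sequence is eventually periodic: after a pre-period of length 1 it cycles with period 6.

6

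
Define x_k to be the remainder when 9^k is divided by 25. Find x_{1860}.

1

x_0 = 1,  x_1 = 9,  x_2 = 6,  x_3 = 4,  x_4 = 11,  x_5 = 24,  x_6 = 16,  x_7 = 19,  x_8 = 21,  x_9 = 14,  x_{10} = 1.
The sequence repeats with period 10.
(1860 - 0) mod 10 = 0, so x_{1860} = x_0 = 1.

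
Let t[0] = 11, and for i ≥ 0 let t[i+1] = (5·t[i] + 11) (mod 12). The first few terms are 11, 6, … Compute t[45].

6

t[0] = 11,  t[1] = 6,  t[2] = 5,  t[3] = 0,  t[4] = 11.
Since t[4] = t[0] = 11, the sequence is periodic with period 4.
So t[45] = t[0 + ((45-0) mod 4)] = t[1] = 6.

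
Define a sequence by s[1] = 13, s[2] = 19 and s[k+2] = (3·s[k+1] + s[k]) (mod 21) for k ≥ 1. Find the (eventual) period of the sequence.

s[1] = 13; s[2] = 19; s[3] = 7; s[4] = 19; s[5] = 1; s[6] = 1; s[7] = 4; s[8] = 13; s[9] = 1; s[10] = 16; s[11] = 7; s[12] = 16; s[13] = 13; s[14] = 13; s[15] = 10; s[16] = 1; s[17] = 13; s[18] = 19.
The sequence repeats with period 16.

16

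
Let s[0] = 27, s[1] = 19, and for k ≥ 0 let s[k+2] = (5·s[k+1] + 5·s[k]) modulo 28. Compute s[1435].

Computing terms: s[0] = 27,  s[1] = 19,  s[2] = 6,  s[3] = 13,  s[4] = 11,  s[5] = 8,  s[6] = 11,  s[7] = 11,  s[8] = 26,  s[9] = 17,  s[10] = 19,  s[11] = 12,  s[12] = 15,  s[13] = 23,  s[14] = 22,  s[15] = 1,  s[16] = 3,  s[17] = 20,  s[18] = 3,  s[19] = 3,  s[20] = 2,  s[21] = 25,  s[22] = 23,  s[23] = 16,  s[24] = 27,  s[25] = 19.
The sequence repeats with period 24.
So s[1435] = s[0 + ((1435-0) mod 24)] = s[19] = 3.

3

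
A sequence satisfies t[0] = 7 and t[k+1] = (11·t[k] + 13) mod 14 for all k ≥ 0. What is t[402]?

Listing terms: t[0] = 7, t[1] = 6, t[2] = 9, t[3] = 0, t[4] = 13, t[5] = 2, t[6] = 7.
Since t[6] = t[0] = 7, the sequence is periodic with period 6.
(402 - 0) mod 6 = 0, so t[402] = t[0] = 7.

7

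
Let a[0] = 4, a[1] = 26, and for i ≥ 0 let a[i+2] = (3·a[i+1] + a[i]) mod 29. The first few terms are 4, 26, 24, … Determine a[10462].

1

Listing terms: a[0] = 4, a[1] = 26, a[2] = 24, a[3] = 11, a[4] = 28, a[5] = 8, a[6] = 23, a[7] = 19, a[8] = 22, a[9] = 27, a[10] = 16, a[11] = 17, a[12] = 9, a[13] = 15, a[14] = 25, a[15] = 3, a[16] = 5, a[17] = 18, a[18] = 1, a[19] = 21, a[20] = 6, a[21] = 10, a[22] = 7, a[23] = 2, a[24] = 13, a[25] = 12, a[26] = 20, a[27] = 14, a[28] = 4, a[29] = 26.
The sequence repeats with period 28.
(10462 - 0) mod 28 = 18, so a[10462] = a[18] = 1.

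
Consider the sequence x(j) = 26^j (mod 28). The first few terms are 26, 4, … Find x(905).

24

We have x(1) = 26,  x(2) = 4,  x(3) = 20,  x(4) = 16,  x(5) = 24,  x(6) = 8,  x(7) = 12,  x(8) = 4.
Since x(8) = x(2) = 4, the sequence is eventually periodic: after a pre-period of length 1 it cycles with period 6.
For j ≥ 2, x(j) depends only on (j - 2) mod 6. (905 - 2) mod 6 = 3, so x(905) = x(5) = 24.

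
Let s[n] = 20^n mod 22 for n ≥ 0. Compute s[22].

We have s[0] = 1, s[1] = 20, s[2] = 4, s[3] = 14, s[4] = 16, s[5] = 12, s[6] = 20.
Since s[6] = s[1] = 20, the sequence is eventually periodic: after a pre-period of length 1 it cycles with period 5.
For n ≥ 1, s[n] depends only on (n - 1) mod 5. (22 - 1) mod 5 = 1, so s[22] = s[2] = 4.

4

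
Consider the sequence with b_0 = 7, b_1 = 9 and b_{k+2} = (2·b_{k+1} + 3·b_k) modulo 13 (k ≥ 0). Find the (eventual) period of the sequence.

b_0 = 7,  b_1 = 9,  b_2 = 0,  b_3 = 1,  b_4 = 2,  b_5 = 7,  b_6 = 7,  b_7 = 9.
Since (b_6, b_7) = (b_0, b_1) = (7, 9) (two consecutive terms determine the rest), the sequence is periodic with period 6.

6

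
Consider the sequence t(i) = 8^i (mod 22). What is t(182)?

20

Computing terms: t(1) = 8; t(2) = 20; t(3) = 6; t(4) = 4; t(5) = 10; t(6) = 14; t(7) = 2; t(8) = 16; t(9) = 18; t(10) = 12; t(11) = 8.
The sequence repeats with period 10.
So t(182) = t(1 + ((182-1) mod 10)) = t(2) = 20.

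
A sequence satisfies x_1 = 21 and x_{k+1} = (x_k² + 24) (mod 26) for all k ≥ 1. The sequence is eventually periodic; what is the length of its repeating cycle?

3

Computing terms: x_1 = 21, x_2 = 23, x_3 = 7, x_4 = 21.
The sequence repeats with period 3.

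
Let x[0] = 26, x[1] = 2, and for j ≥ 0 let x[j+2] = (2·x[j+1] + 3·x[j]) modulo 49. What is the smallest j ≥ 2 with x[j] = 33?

x[0] = 26,  x[1] = 2,  x[2] = 33,  x[3] = 23,  x[4] = 47,  x[5] = 16,  x[6] = 26,  x[7] = 2.
The sequence repeats with period 6.
The value 33 first appears (with j ≥ 2) at x[2].

2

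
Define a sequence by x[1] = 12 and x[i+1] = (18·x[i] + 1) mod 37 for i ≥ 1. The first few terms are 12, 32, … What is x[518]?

Listing terms: x[1] = 12,  x[2] = 32,  x[3] = 22,  x[4] = 27,  x[5] = 6,  x[6] = 35,  x[7] = 2,  x[8] = 0,  x[9] = 1,  x[10] = 19,  x[11] = 10,  x[12] = 33,  x[13] = 3,  x[14] = 18,  x[15] = 29,  x[16] = 5,  x[17] = 17,  x[18] = 11,  x[19] = 14,  x[20] = 31,  x[21] = 4,  x[22] = 36,  x[23] = 20,  x[24] = 28,  x[25] = 24,  x[26] = 26,  x[27] = 25,  x[28] = 7,  x[29] = 16,  x[30] = 30,  x[31] = 23,  x[32] = 8,  x[33] = 34,  x[34] = 21,  x[35] = 9,  x[36] = 15,  x[37] = 12.
Since x[37] = x[1] = 12, the sequence is periodic with period 36.
So x[518] = x[1 + ((518-1) mod 36)] = x[14] = 18.

18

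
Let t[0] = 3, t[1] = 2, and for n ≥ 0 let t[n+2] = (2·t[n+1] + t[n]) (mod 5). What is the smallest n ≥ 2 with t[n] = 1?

3

t[0] = 3, t[1] = 2, t[2] = 2, t[3] = 1, t[4] = 4, t[5] = 4, t[6] = 2, t[7] = 3, t[8] = 3, t[9] = 4, t[10] = 1, t[11] = 1, t[12] = 3, t[13] = 2.
Since (t[12], t[13]) = (t[0], t[1]) = (3, 2) (two consecutive terms determine the rest), the sequence is periodic with period 12.
The value 1 first appears (with n ≥ 2) at t[3].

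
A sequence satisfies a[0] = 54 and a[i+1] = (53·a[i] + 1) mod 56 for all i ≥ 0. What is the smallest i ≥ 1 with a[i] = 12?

Listing terms: a[0] = 54, a[1] = 7, a[2] = 36, a[3] = 5, a[4] = 42, a[5] = 43, a[6] = 40, a[7] = 49, a[8] = 22, a[9] = 47, a[10] = 28, a[11] = 29, a[12] = 26, a[13] = 35, a[14] = 8, a[15] = 33, a[16] = 14, a[17] = 15, a[18] = 12, a[19] = 21, a[20] = 50, a[21] = 19, a[22] = 0, a[23] = 1, a[24] = 54.
The sequence repeats with period 24.
The value 12 first appears (with i ≥ 1) at a[18].

18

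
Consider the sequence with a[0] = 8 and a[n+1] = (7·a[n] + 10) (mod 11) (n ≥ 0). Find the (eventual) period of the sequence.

We have a[0] = 8,  a[1] = 0,  a[2] = 10,  a[3] = 3,  a[4] = 9,  a[5] = 7,  a[6] = 4,  a[7] = 5,  a[8] = 1,  a[9] = 6,  a[10] = 8.
Since a[10] = a[0] = 8, the sequence is periodic with period 10.

10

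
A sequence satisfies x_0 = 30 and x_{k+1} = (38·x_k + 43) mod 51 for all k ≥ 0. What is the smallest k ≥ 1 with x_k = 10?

1

Computing terms: x_0 = 30, x_1 = 10, x_2 = 15, x_3 = 1, x_4 = 30.
Since x_4 = x_0 = 30, the sequence is periodic with period 4.
The value 10 first appears (with k ≥ 1) at x_1.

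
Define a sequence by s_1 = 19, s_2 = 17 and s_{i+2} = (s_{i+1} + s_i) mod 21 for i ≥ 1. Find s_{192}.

Listing terms: s_1 = 19, s_2 = 17, s_3 = 15, s_4 = 11, s_5 = 5, s_6 = 16, s_7 = 0, s_8 = 16, s_9 = 16, s_{10} = 11, s_{11} = 6, s_{12} = 17, s_{13} = 2, s_{14} = 19, s_{15} = 0, s_{16} = 19, s_{17} = 19, s_{18} = 17.
The sequence repeats with period 16.
So s_{192} = s_{1 + ((192-1) mod 16)} = s_{16} = 19.

19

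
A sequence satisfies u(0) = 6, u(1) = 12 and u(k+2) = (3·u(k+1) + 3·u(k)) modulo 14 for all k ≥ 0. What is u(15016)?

Computing terms: u(0) = 6; u(1) = 12; u(2) = 12; u(3) = 2; u(4) = 0; u(5) = 6; u(6) = 4; u(7) = 2; u(8) = 4; u(9) = 4; u(10) = 10; u(11) = 0; u(12) = 2; u(13) = 6; u(14) = 10; u(15) = 6; u(16) = 6; u(17) = 8; u(18) = 0; u(19) = 10; u(20) = 2; u(21) = 8; u(22) = 2; u(23) = 2; u(24) = 12; u(25) = 0; u(26) = 8; u(27) = 10; u(28) = 12; u(29) = 10; u(30) = 10; u(31) = 4; u(32) = 0; u(33) = 12; u(34) = 8; u(35) = 4; u(36) = 8; u(37) = 8; u(38) = 6; u(39) = 0; u(40) = 4; u(41) = 12; u(42) = 6; u(43) = 12.
Since (u(42), u(43)) = (u(0), u(1)) = (6, 12) (two consecutive terms determine the rest), the sequence is periodic with period 42.
(15016 - 0) mod 42 = 22, so u(15016) = u(22) = 2.

2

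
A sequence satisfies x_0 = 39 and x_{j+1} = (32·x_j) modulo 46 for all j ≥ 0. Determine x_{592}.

Listing terms: x_0 = 39,  x_1 = 6,  x_2 = 8,  x_3 = 26,  x_4 = 4,  x_5 = 36,  x_6 = 2,  x_7 = 18,  x_8 = 24,  x_9 = 32,  x_{10} = 12,  x_{11} = 16,  x_{12} = 6.
Since x_{12} = x_1 = 6, the sequence is eventually periodic: after a pre-period of length 1 it cycles with period 11.
For j ≥ 1, x_j depends only on (j - 1) mod 11. (592 - 1) mod 11 = 8, so x_{592} = x_9 = 32.

32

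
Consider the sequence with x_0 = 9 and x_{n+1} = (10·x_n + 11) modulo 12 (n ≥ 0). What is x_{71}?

Listing terms: x_0 = 9; x_1 = 5; x_2 = 1; x_3 = 9.
The sequence repeats with period 3.
So x_{71} = x_{0 + ((71-0) mod 3)} = x_2 = 1.

1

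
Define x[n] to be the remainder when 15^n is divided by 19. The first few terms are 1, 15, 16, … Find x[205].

13

Listing terms: x[0] = 1, x[1] = 15, x[2] = 16, x[3] = 12, x[4] = 9, x[5] = 2, x[6] = 11, x[7] = 13, x[8] = 5, x[9] = 18, x[10] = 4, x[11] = 3, x[12] = 7, x[13] = 10, x[14] = 17, x[15] = 8, x[16] = 6, x[17] = 14, x[18] = 1.
The sequence repeats with period 18.
(205 - 0) mod 18 = 7, so x[205] = x[7] = 13.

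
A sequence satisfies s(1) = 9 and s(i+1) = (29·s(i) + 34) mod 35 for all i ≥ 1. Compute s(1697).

14

Listing terms: s(1) = 9,  s(2) = 15,  s(3) = 14,  s(4) = 20,  s(5) = 19,  s(6) = 25,  s(7) = 24,  s(8) = 30,  s(9) = 29,  s(10) = 0,  s(11) = 34,  s(12) = 5,  s(13) = 4,  s(14) = 10,  s(15) = 9.
Since s(15) = s(1) = 9, the sequence is periodic with period 14.
So s(1697) = s(1 + ((1697-1) mod 14)) = s(3) = 14.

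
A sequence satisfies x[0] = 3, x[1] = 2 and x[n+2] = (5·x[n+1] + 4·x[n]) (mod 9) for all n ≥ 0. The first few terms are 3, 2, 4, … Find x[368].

x[0] = 3, x[1] = 2, x[2] = 4, x[3] = 1, x[4] = 3, x[5] = 1, x[6] = 8, x[7] = 8, x[8] = 0, x[9] = 5, x[10] = 7, x[11] = 1, x[12] = 6, x[13] = 7, x[14] = 5, x[15] = 8, x[16] = 6, x[17] = 8, x[18] = 1, x[19] = 1, x[20] = 0, x[21] = 4, x[22] = 2, x[23] = 8, x[24] = 3, x[25] = 2.
Since (x[24], x[25]) = (x[0], x[1]) = (3, 2) (two consecutive terms determine the rest), the sequence is periodic with period 24.
So x[368] = x[0 + ((368-0) mod 24)] = x[8] = 0.

0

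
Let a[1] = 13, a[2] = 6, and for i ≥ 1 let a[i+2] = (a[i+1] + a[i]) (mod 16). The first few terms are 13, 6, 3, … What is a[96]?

a[1] = 13, a[2] = 6, a[3] = 3, a[4] = 9, a[5] = 12, a[6] = 5, a[7] = 1, a[8] = 6, a[9] = 7, a[10] = 13, a[11] = 4, a[12] = 1, a[13] = 5, a[14] = 6, a[15] = 11, a[16] = 1, a[17] = 12, a[18] = 13, a[19] = 9, a[20] = 6, a[21] = 15, a[22] = 5, a[23] = 4, a[24] = 9, a[25] = 13, a[26] = 6.
The sequence repeats with period 24.
So a[96] = a[1 + ((96-1) mod 24)] = a[24] = 9.

9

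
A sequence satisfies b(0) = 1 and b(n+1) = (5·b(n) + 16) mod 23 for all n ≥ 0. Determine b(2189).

14

We have b(0) = 1, b(1) = 21, b(2) = 6, b(3) = 0, b(4) = 16, b(5) = 4, b(6) = 13, b(7) = 12, b(8) = 7, b(9) = 5, b(10) = 18, b(11) = 14, b(12) = 17, b(13) = 9, b(14) = 15, b(15) = 22, b(16) = 11, b(17) = 2, b(18) = 3, b(19) = 8, b(20) = 10, b(21) = 20, b(22) = 1.
The sequence repeats with period 22.
So b(2189) = b(0 + ((2189-0) mod 22)) = b(11) = 14.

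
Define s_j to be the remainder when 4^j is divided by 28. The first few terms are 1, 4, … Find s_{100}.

s_0 = 1; s_1 = 4; s_2 = 16; s_3 = 8; s_4 = 4.
Since s_4 = s_1 = 4, the sequence is eventually periodic: after a pre-period of length 1 it cycles with period 3.
For j ≥ 1, s_j depends only on (j - 1) mod 3. (100 - 1) mod 3 = 0, so s_{100} = s_1 = 4.

4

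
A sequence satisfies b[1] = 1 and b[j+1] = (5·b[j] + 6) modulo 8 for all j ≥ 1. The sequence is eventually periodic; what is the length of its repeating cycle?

b[1] = 1,  b[2] = 3,  b[3] = 5,  b[4] = 7,  b[5] = 1.
The sequence repeats with period 4.

4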